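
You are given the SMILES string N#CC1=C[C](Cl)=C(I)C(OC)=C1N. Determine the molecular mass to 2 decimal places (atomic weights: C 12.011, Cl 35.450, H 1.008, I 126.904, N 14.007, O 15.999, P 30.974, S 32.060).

308.50 g/mol

First, the molecular formula is C8H6ClIN2O (counting implicit H from valence).
  C: 8 × 12.011 = 96.088
  Cl: 1 × 35.450 = 35.450
  H: 6 × 1.008 = 6.048
  I: 1 × 126.904 = 126.904
  N: 2 × 14.007 = 28.014
  O: 1 × 15.999 = 15.999
Sum: 8×12.011 + 1×35.450 + 6×1.008 + 1×126.904 + 2×14.007 + 1×15.999 = 308.503 → 308.50 g/mol.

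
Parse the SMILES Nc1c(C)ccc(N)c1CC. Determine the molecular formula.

C9H14N2

Walk through each heavy atom and fill implicit hydrogens from standard valence (C 4, N 3, O 2, S 2, halogen 1); for lowercase aromatic atoms, an aromatic c carries 1 H when it has two neighbours and 0 H with three, and aromatic n carries 0 H:
  atom 1: N, bond orders sum to 1 (valence 3) → 2 H
  atom 2: aromatic c, 3 neighbours → 0 H
  atom 3: aromatic c, 3 neighbours → 0 H
  atom 4: C, bond orders sum to 1 (valence 4) → 3 H
  atom 5: aromatic c, 2 neighbours → 1 H
  atom 6: aromatic c, 2 neighbours → 1 H
  atom 7: aromatic c, 3 neighbours → 0 H
  atom 8: N, bond orders sum to 1 (valence 3) → 2 H
  atom 9: aromatic c, 3 neighbours → 0 H
  atom 10: C, bond orders sum to 2 (valence 4) → 2 H
  atom 11: C, bond orders sum to 1 (valence 4) → 3 H
Totals → C:9, H:14, N:2.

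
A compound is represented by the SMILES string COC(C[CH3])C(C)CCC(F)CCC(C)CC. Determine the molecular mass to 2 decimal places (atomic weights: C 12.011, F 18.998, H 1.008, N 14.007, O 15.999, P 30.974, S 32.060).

First, the molecular formula is C15H31FO (counting implicit H from valence).
  C: 15 × 12.011 = 180.165
  F: 1 × 18.998 = 18.998
  H: 31 × 1.008 = 31.248
  O: 1 × 15.999 = 15.999
Sum: 15×12.011 + 1×18.998 + 31×1.008 + 1×15.999 = 246.410 → 246.41 g/mol.

246.41 g/mol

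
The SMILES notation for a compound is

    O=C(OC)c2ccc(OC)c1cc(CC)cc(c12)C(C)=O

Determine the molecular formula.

Walk through each heavy atom and fill implicit hydrogens from standard valence (C 4, N 3, O 2, S 2, halogen 1); for lowercase aromatic atoms, an aromatic c carries 1 H when it has two neighbours and 0 H with three, and aromatic n carries 0 H:
  atom 1: O, bond orders sum to 2 (valence 2) → 0 H
  atom 2: C, bond orders sum to 4 (valence 4) → 0 H
  atom 3: O, bond orders sum to 2 (valence 2) → 0 H
  atom 4: C, bond orders sum to 1 (valence 4) → 3 H
  atom 5: aromatic c, 3 neighbours → 0 H
  atom 6: aromatic c, 2 neighbours → 1 H
  atom 7: aromatic c, 2 neighbours → 1 H
  atom 8: aromatic c, 3 neighbours → 0 H
  atom 9: O, bond orders sum to 2 (valence 2) → 0 H
  atom 10: C, bond orders sum to 1 (valence 4) → 3 H
  atom 11: aromatic c, 3 neighbours → 0 H
  atom 12: aromatic c, 2 neighbours → 1 H
  atom 13: aromatic c, 3 neighbours → 0 H
  atom 14: C, bond orders sum to 2 (valence 4) → 2 H
  atom 15: C, bond orders sum to 1 (valence 4) → 3 H
  atom 16: aromatic c, 2 neighbours → 1 H
  atom 17: aromatic c, 3 neighbours → 0 H
  atom 18: aromatic c, 3 neighbours → 0 H
  atom 19: C, bond orders sum to 4 (valence 4) → 0 H
  atom 20: C, bond orders sum to 1 (valence 4) → 3 H
  atom 21: O, bond orders sum to 2 (valence 2) → 0 H
Totals → C:17, H:18, O:4.
In Hill order: C17H18O4.

C17H18O4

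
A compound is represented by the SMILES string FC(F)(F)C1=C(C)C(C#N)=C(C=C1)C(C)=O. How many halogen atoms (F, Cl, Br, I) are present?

Halogen atoms appear at heavy-atom positions 1, 3, 4 (3×F).
Other groups present: 1 ketone, 1 nitrile.
Halogen count: 3.

3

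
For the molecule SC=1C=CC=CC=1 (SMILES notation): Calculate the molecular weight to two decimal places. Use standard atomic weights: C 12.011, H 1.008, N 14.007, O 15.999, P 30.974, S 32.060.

First, the molecular formula is C6H6S (counting implicit H from valence).
  C: 6 × 12.011 = 72.066
  H: 6 × 1.008 = 6.048
  S: 1 × 32.060 = 32.060
Sum: 6×12.011 + 6×1.008 + 1×32.060 = 110.174 → 110.17 g/mol.

110.17 g/mol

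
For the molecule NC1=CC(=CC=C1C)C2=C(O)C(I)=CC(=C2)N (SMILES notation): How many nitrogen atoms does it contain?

Scan the SMILES for N atoms (remember two-letter symbols like Cl and Br are single atoms).
Nitrogen count: 2.

2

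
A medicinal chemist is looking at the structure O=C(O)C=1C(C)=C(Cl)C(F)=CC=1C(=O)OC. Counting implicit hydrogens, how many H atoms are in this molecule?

Walk through each heavy atom and fill implicit hydrogens from standard valence (C 4, N 3, O 2, S 2, halogen 1):
  atom 1: O, bond orders sum to 2 (valence 2) → 0 H
  atom 2: C, bond orders sum to 4 (valence 4) → 0 H
  atom 3: O, bond orders sum to 1 (valence 2) → 1 H
  atom 4: C, bond orders sum to 4 (valence 4) → 0 H
  atom 5: C, bond orders sum to 4 (valence 4) → 0 H
  atom 6: C, bond orders sum to 1 (valence 4) → 3 H
  atom 7: C, bond orders sum to 4 (valence 4) → 0 H
  atom 8: Cl (halogen, monovalent) → 0 H
  atom 9: C, bond orders sum to 4 (valence 4) → 0 H
  atom 10: F (halogen, monovalent) → 0 H
  atom 11: C, bond orders sum to 3 (valence 4) → 1 H
  atom 12: C, bond orders sum to 4 (valence 4) → 0 H
  atom 13: C, bond orders sum to 4 (valence 4) → 0 H
  atom 14: O, bond orders sum to 2 (valence 2) → 0 H
  atom 15: O, bond orders sum to 2 (valence 2) → 0 H
  atom 16: C, bond orders sum to 1 (valence 4) → 3 H
Total hydrogens: 8.

8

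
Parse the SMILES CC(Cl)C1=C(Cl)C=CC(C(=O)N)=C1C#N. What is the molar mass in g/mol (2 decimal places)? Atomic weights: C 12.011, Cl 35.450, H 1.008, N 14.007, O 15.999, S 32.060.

243.09 g/mol

First, the molecular formula is C10H8Cl2N2O (counting implicit H from valence).
  C: 10 × 12.011 = 120.110
  Cl: 2 × 35.450 = 70.900
  H: 8 × 1.008 = 8.064
  N: 2 × 14.007 = 28.014
  O: 1 × 15.999 = 15.999
Sum: 10×12.011 + 2×35.450 + 8×1.008 + 2×14.007 + 1×15.999 = 243.087 → 243.09 g/mol.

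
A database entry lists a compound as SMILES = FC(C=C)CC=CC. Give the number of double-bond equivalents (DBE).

2

Molecular formula: C7H11F.
DoU = (2C + 2 + N − H − X) / 2, where X is the halogen count and O/S are ignored.
    = (2·7 + 2 + 0 − 11 − 1) / 2 = 4 / 2 = 2.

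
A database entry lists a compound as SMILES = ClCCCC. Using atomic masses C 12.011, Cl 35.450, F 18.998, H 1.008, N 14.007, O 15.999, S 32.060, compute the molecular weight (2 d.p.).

First, the molecular formula is C4H9Cl (counting implicit H from valence).
  C: 4 × 12.011 = 48.044
  Cl: 1 × 35.450 = 35.450
  H: 9 × 1.008 = 9.072
Sum: 4×12.011 + 1×35.450 + 9×1.008 = 92.566 → 92.57 g/mol.

92.57 g/mol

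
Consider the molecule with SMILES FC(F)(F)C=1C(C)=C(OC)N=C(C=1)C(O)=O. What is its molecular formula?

C9H8F3NO3

Walk through each heavy atom and fill implicit hydrogens from standard valence (C 4, N 3, O 2, S 2, halogen 1):
  atom 1: F (halogen, monovalent) → 0 H
  atom 2: C, bond orders sum to 4 (valence 4) → 0 H
  atom 3: F (halogen, monovalent) → 0 H
  atom 4: F (halogen, monovalent) → 0 H
  atom 5: C, bond orders sum to 4 (valence 4) → 0 H
  atom 6: C, bond orders sum to 4 (valence 4) → 0 H
  atom 7: C, bond orders sum to 1 (valence 4) → 3 H
  atom 8: C, bond orders sum to 4 (valence 4) → 0 H
  atom 9: O, bond orders sum to 2 (valence 2) → 0 H
  atom 10: C, bond orders sum to 1 (valence 4) → 3 H
  atom 11: N, bond orders sum to 3 (valence 3) → 0 H
  atom 12: C, bond orders sum to 4 (valence 4) → 0 H
  atom 13: C, bond orders sum to 3 (valence 4) → 1 H
  atom 14: C, bond orders sum to 4 (valence 4) → 0 H
  atom 15: O, bond orders sum to 1 (valence 2) → 1 H
  atom 16: O, bond orders sum to 2 (valence 2) → 0 H
Totals → C:9, H:8, F:3, N:1, O:3.
In Hill order: C9H8F3NO3.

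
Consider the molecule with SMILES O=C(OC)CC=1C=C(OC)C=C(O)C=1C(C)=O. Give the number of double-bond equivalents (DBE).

6

Molecular formula: C12H14O5.
DoU = (2C + 2 + N − H − X) / 2, where X is the halogen count and O/S are ignored.
    = (2·12 + 2 + 0 − 14 − 0) / 2 = 12 / 2 = 6.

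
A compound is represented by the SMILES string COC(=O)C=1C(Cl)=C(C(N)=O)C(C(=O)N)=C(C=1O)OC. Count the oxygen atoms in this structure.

6

Scan the SMILES for O atoms (remember two-letter symbols like Cl and Br are single atoms).
Oxygen count: 6.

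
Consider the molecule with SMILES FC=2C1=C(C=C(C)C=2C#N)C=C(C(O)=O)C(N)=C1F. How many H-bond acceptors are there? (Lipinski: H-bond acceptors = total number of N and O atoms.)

N atoms: 2; O atoms: 2.
Lipinski HBA = 2 + 2 = 4.

4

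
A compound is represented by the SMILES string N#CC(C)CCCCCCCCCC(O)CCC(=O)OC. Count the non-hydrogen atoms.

21

Every atom symbol written in the SMILES (organic subset) is one heavy atom; implicit H are not written.
Heavy atoms by element → C:17, N:1, O:3.
Total: 21.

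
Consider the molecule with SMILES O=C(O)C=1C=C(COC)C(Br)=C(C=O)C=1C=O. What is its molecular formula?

C11H9BrO5

Walk through each heavy atom and fill implicit hydrogens from standard valence (C 4, N 3, O 2, S 2, halogen 1):
  atom 1: O, bond orders sum to 2 (valence 2) → 0 H
  atom 2: C, bond orders sum to 4 (valence 4) → 0 H
  atom 3: O, bond orders sum to 1 (valence 2) → 1 H
  atom 4: C, bond orders sum to 4 (valence 4) → 0 H
  atom 5: C, bond orders sum to 3 (valence 4) → 1 H
  atom 6: C, bond orders sum to 4 (valence 4) → 0 H
  atom 7: C, bond orders sum to 2 (valence 4) → 2 H
  atom 8: O, bond orders sum to 2 (valence 2) → 0 H
  atom 9: C, bond orders sum to 1 (valence 4) → 3 H
  atom 10: C, bond orders sum to 4 (valence 4) → 0 H
  atom 11: Br (halogen, monovalent) → 0 H
  atom 12: C, bond orders sum to 4 (valence 4) → 0 H
  atom 13: C, bond orders sum to 3 (valence 4) → 1 H
  atom 14: O, bond orders sum to 2 (valence 2) → 0 H
  atom 15: C, bond orders sum to 4 (valence 4) → 0 H
  atom 16: C, bond orders sum to 3 (valence 4) → 1 H
  atom 17: O, bond orders sum to 2 (valence 2) → 0 H
Totals → C:11, H:9, Br:1, O:5.
In Hill order: C11H9BrO5.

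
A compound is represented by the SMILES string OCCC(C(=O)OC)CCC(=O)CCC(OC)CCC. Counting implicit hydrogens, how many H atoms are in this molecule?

28

Walk through each heavy atom and fill implicit hydrogens from standard valence (C 4, N 3, O 2, S 2, halogen 1):
  atom 1: O, bond orders sum to 1 (valence 2) → 1 H
  atom 2: C, bond orders sum to 2 (valence 4) → 2 H
  atom 3: C, bond orders sum to 2 (valence 4) → 2 H
  atom 4: C, bond orders sum to 3 (valence 4) → 1 H
  atom 5: C, bond orders sum to 4 (valence 4) → 0 H
  atom 6: O, bond orders sum to 2 (valence 2) → 0 H
  atom 7: O, bond orders sum to 2 (valence 2) → 0 H
  atom 8: C, bond orders sum to 1 (valence 4) → 3 H
  atom 9: C, bond orders sum to 2 (valence 4) → 2 H
  atom 10: C, bond orders sum to 2 (valence 4) → 2 H
  atom 11: C, bond orders sum to 4 (valence 4) → 0 H
  atom 12: O, bond orders sum to 2 (valence 2) → 0 H
  atom 13: C, bond orders sum to 2 (valence 4) → 2 H
  atom 14: C, bond orders sum to 2 (valence 4) → 2 H
  atom 15: C, bond orders sum to 3 (valence 4) → 1 H
  atom 16: O, bond orders sum to 2 (valence 2) → 0 H
  atom 17: C, bond orders sum to 1 (valence 4) → 3 H
  atom 18: C, bond orders sum to 2 (valence 4) → 2 H
  atom 19: C, bond orders sum to 2 (valence 4) → 2 H
  atom 20: C, bond orders sum to 1 (valence 4) → 3 H
Total hydrogens: 28.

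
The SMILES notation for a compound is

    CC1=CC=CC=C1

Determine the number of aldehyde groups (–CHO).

Scan the SMILES for the aldehyde motif — none present.

0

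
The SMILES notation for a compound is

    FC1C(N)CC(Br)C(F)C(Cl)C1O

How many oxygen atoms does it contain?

1

Scan the SMILES for O atoms (remember two-letter symbols like Cl and Br are single atoms).
Oxygen count: 1.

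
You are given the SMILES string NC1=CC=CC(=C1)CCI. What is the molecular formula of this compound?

C8H10IN

Walk through each heavy atom and fill implicit hydrogens from standard valence (C 4, N 3, O 2, S 2, halogen 1):
  atom 1: N, bond orders sum to 1 (valence 3) → 2 H
  atom 2: C, bond orders sum to 4 (valence 4) → 0 H
  atom 3: C, bond orders sum to 3 (valence 4) → 1 H
  atom 4: C, bond orders sum to 3 (valence 4) → 1 H
  atom 5: C, bond orders sum to 3 (valence 4) → 1 H
  atom 6: C, bond orders sum to 4 (valence 4) → 0 H
  atom 7: C, bond orders sum to 3 (valence 4) → 1 H
  atom 8: C, bond orders sum to 2 (valence 4) → 2 H
  atom 9: C, bond orders sum to 2 (valence 4) → 2 H
  atom 10: I (halogen, monovalent) → 0 H
Totals → C:8, H:10, I:1, N:1.
In Hill order: C8H10IN.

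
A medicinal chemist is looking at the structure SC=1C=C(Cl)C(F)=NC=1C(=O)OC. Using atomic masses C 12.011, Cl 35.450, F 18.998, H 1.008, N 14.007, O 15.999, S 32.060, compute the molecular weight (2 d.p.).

221.63 g/mol

First, the molecular formula is C7H5ClFNO2S (counting implicit H from valence).
  C: 7 × 12.011 = 84.077
  Cl: 1 × 35.450 = 35.450
  F: 1 × 18.998 = 18.998
  H: 5 × 1.008 = 5.040
  N: 1 × 14.007 = 14.007
  O: 2 × 15.999 = 31.998
  S: 1 × 32.060 = 32.060
Sum: 7×12.011 + 1×35.450 + 1×18.998 + 5×1.008 + 1×14.007 + 2×15.999 + 1×32.060 = 221.630 → 221.63 g/mol.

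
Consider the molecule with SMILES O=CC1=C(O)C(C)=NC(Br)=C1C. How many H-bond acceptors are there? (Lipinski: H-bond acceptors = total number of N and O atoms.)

N atoms: 1; O atoms: 2.
Lipinski HBA = 1 + 2 = 3.

3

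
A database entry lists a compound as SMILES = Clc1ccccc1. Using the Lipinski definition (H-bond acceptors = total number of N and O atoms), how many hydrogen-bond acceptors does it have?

N atoms: 0; O atoms: 0.
Lipinski HBA = 0 + 0 = 0.

0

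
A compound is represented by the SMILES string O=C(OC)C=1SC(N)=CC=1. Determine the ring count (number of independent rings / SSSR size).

1

In SMILES, each pair of matching ring-closure digits denotes one ring-closing bond; the number of such bonds equals the number of independent rings.
Ring-closure bonds here: 1.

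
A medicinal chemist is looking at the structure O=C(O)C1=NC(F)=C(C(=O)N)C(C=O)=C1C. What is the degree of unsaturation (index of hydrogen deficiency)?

7

Degree of unsaturation = (number of rings) + (number of π bonds).
Ring closures in the SMILES: 1.
π bonds: 6 double bonds (each 1 DoU) → 6 DoU from unsaturation.
Total DoU = 1 + 6 = 7.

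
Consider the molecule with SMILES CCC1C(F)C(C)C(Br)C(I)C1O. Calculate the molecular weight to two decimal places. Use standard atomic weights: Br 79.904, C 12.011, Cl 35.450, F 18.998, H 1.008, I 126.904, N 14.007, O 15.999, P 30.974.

First, the molecular formula is C9H15BrFIO (counting implicit H from valence).
  Br: 1 × 79.904 = 79.904
  C: 9 × 12.011 = 108.099
  F: 1 × 18.998 = 18.998
  H: 15 × 1.008 = 15.120
  I: 1 × 126.904 = 126.904
  O: 1 × 15.999 = 15.999
Sum: 1×79.904 + 9×12.011 + 1×18.998 + 15×1.008 + 1×126.904 + 1×15.999 = 365.024 → 365.02 g/mol.

365.02 g/mol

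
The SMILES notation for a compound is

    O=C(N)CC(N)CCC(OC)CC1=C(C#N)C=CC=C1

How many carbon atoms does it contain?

15

Count every carbon token in the SMILES (each C, including those in ring-closure positions and inside branches).
Carbon count: 15.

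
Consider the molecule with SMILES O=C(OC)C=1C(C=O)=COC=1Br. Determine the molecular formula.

Walk through each heavy atom and fill implicit hydrogens from standard valence (C 4, N 3, O 2, S 2, halogen 1):
  atom 1: O, bond orders sum to 2 (valence 2) → 0 H
  atom 2: C, bond orders sum to 4 (valence 4) → 0 H
  atom 3: O, bond orders sum to 2 (valence 2) → 0 H
  atom 4: C, bond orders sum to 1 (valence 4) → 3 H
  atom 5: C, bond orders sum to 4 (valence 4) → 0 H
  atom 6: C, bond orders sum to 4 (valence 4) → 0 H
  atom 7: C, bond orders sum to 3 (valence 4) → 1 H
  atom 8: O, bond orders sum to 2 (valence 2) → 0 H
  atom 9: C, bond orders sum to 3 (valence 4) → 1 H
  atom 10: O, bond orders sum to 2 (valence 2) → 0 H
  atom 11: C, bond orders sum to 4 (valence 4) → 0 H
  atom 12: Br (halogen, monovalent) → 0 H
Totals → C:7, H:5, Br:1, O:4.

C7H5BrO4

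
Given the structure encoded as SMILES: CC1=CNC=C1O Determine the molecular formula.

Walk through each heavy atom and fill implicit hydrogens from standard valence (C 4, N 3, O 2, S 2, halogen 1):
  atom 1: C, bond orders sum to 1 (valence 4) → 3 H
  atom 2: C, bond orders sum to 4 (valence 4) → 0 H
  atom 3: C, bond orders sum to 3 (valence 4) → 1 H
  atom 4: N, bond orders sum to 2 (valence 3) → 1 H
  atom 5: C, bond orders sum to 3 (valence 4) → 1 H
  atom 6: C, bond orders sum to 4 (valence 4) → 0 H
  atom 7: O, bond orders sum to 1 (valence 2) → 1 H
Totals → C:5, H:7, N:1, O:1.

C5H7NO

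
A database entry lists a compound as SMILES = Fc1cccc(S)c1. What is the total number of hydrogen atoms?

Walk through each heavy atom and fill implicit hydrogens from standard valence (C 4, N 3, O 2, S 2, halogen 1); for lowercase aromatic atoms, an aromatic c carries 1 H when it has two neighbours and 0 H with three, and aromatic n carries 0 H:
  atom 1: F (halogen, monovalent) → 0 H
  atom 2: aromatic c, 3 neighbours → 0 H
  atom 3: aromatic c, 2 neighbours → 1 H
  atom 4: aromatic c, 2 neighbours → 1 H
  atom 5: aromatic c, 2 neighbours → 1 H
  atom 6: aromatic c, 3 neighbours → 0 H
  atom 7: S, bond orders sum to 1 (valence 2) → 1 H
  atom 8: aromatic c, 2 neighbours → 1 H
Total hydrogens: 5.

5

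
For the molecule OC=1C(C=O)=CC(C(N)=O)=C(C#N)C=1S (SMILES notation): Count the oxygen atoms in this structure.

3

Scan the SMILES for O atoms (remember two-letter symbols like Cl and Br are single atoms).
Oxygen count: 3.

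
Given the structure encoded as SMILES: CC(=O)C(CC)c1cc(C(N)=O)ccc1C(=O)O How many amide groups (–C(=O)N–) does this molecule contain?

1

The amide motif appears at heavy-atom position 10 in the SMILES.
Other groups present: 1 carboxylic acid, 1 ketone.
Amide count: 1.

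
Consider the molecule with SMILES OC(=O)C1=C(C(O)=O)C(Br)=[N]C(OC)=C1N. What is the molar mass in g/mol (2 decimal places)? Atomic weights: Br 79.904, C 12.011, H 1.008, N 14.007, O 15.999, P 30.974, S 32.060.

291.06 g/mol

First, the molecular formula is C8H7BrN2O5 (counting implicit H from valence).
  Br: 1 × 79.904 = 79.904
  C: 8 × 12.011 = 96.088
  H: 7 × 1.008 = 7.056
  N: 2 × 14.007 = 28.014
  O: 5 × 15.999 = 79.995
Sum: 1×79.904 + 8×12.011 + 7×1.008 + 2×14.007 + 5×15.999 = 291.057 → 291.06 g/mol.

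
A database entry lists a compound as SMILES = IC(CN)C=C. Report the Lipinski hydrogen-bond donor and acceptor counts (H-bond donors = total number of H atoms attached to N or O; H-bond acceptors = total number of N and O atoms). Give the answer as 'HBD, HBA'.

Donors: find every N or O and count the H atoms it carries.
  atom 4 (N): bond orders sum to 1 → 2 H
Lipinski HBD = 2.
Acceptors: N atoms = 1, O atoms = 0 → HBA = 1.

2, 1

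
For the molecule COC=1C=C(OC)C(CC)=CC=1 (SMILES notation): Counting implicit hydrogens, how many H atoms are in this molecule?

14

Walk through each heavy atom and fill implicit hydrogens from standard valence (C 4, N 3, O 2, S 2, halogen 1):
  atom 1: C, bond orders sum to 1 (valence 4) → 3 H
  atom 2: O, bond orders sum to 2 (valence 2) → 0 H
  atom 3: C, bond orders sum to 4 (valence 4) → 0 H
  atom 4: C, bond orders sum to 3 (valence 4) → 1 H
  atom 5: C, bond orders sum to 4 (valence 4) → 0 H
  atom 6: O, bond orders sum to 2 (valence 2) → 0 H
  atom 7: C, bond orders sum to 1 (valence 4) → 3 H
  atom 8: C, bond orders sum to 4 (valence 4) → 0 H
  atom 9: C, bond orders sum to 2 (valence 4) → 2 H
  atom 10: C, bond orders sum to 1 (valence 4) → 3 H
  atom 11: C, bond orders sum to 3 (valence 4) → 1 H
  atom 12: C, bond orders sum to 3 (valence 4) → 1 H
Total hydrogens: 14.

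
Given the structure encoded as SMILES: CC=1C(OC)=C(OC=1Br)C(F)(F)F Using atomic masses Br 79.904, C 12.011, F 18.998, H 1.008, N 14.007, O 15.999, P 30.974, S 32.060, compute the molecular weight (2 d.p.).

259.02 g/mol

First, the molecular formula is C7H6BrF3O2 (counting implicit H from valence).
  Br: 1 × 79.904 = 79.904
  C: 7 × 12.011 = 84.077
  F: 3 × 18.998 = 56.994
  H: 6 × 1.008 = 6.048
  O: 2 × 15.999 = 31.998
Sum: 1×79.904 + 7×12.011 + 3×18.998 + 6×1.008 + 2×15.999 = 259.021 → 259.02 g/mol.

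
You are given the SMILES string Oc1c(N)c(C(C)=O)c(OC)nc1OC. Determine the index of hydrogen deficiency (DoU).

Molecular formula: C9H12N2O4.
DoU = (2C + 2 + N − H − X) / 2, where X is the halogen count and O/S are ignored.
    = (2·9 + 2 + 2 − 12 − 0) / 2 = 10 / 2 = 5.

5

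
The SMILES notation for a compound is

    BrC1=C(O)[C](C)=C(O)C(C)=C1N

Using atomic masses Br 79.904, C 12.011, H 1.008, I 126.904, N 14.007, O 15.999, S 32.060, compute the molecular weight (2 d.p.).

First, the molecular formula is C8H10BrNO2 (counting implicit H from valence).
  Br: 1 × 79.904 = 79.904
  C: 8 × 12.011 = 96.088
  H: 10 × 1.008 = 10.080
  N: 1 × 14.007 = 14.007
  O: 2 × 15.999 = 31.998
Sum: 1×79.904 + 8×12.011 + 10×1.008 + 1×14.007 + 2×15.999 = 232.077 → 232.08 g/mol.

232.08 g/mol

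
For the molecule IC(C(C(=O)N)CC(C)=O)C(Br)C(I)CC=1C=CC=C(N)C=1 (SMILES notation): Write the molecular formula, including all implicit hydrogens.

C15H19BrI2N2O2

Walk through each heavy atom and fill implicit hydrogens from standard valence (C 4, N 3, O 2, S 2, halogen 1):
  atom 1: I (halogen, monovalent) → 0 H
  atom 2: C, bond orders sum to 3 (valence 4) → 1 H
  atom 3: C, bond orders sum to 3 (valence 4) → 1 H
  atom 4: C, bond orders sum to 4 (valence 4) → 0 H
  atom 5: O, bond orders sum to 2 (valence 2) → 0 H
  atom 6: N, bond orders sum to 1 (valence 3) → 2 H
  atom 7: C, bond orders sum to 2 (valence 4) → 2 H
  atom 8: C, bond orders sum to 4 (valence 4) → 0 H
  atom 9: C, bond orders sum to 1 (valence 4) → 3 H
  atom 10: O, bond orders sum to 2 (valence 2) → 0 H
  atom 11: C, bond orders sum to 3 (valence 4) → 1 H
  atom 12: Br (halogen, monovalent) → 0 H
  atom 13: C, bond orders sum to 3 (valence 4) → 1 H
  atom 14: I (halogen, monovalent) → 0 H
  atom 15: C, bond orders sum to 2 (valence 4) → 2 H
  atom 16: C, bond orders sum to 4 (valence 4) → 0 H
  atom 17: C, bond orders sum to 3 (valence 4) → 1 H
  atom 18: C, bond orders sum to 3 (valence 4) → 1 H
  atom 19: C, bond orders sum to 3 (valence 4) → 1 H
  atom 20: C, bond orders sum to 4 (valence 4) → 0 H
  atom 21: N, bond orders sum to 1 (valence 3) → 2 H
  atom 22: C, bond orders sum to 3 (valence 4) → 1 H
Totals → C:15, H:19, Br:1, I:2, N:2, O:2.
In Hill order: C15H19BrI2N2O2.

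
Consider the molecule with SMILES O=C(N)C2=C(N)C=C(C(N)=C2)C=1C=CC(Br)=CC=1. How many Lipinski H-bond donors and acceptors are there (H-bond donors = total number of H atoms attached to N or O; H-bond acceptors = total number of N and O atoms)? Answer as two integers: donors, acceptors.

Donors: find every N or O and count the H atoms it carries.
  atom 1 (O): bond orders sum to 2 → 0 H
  atom 3 (N): bond orders sum to 1 → 2 H
  atom 6 (N): bond orders sum to 1 → 2 H
  atom 10 (N): bond orders sum to 1 → 2 H
Lipinski HBD = 6.
Acceptors: N atoms = 3, O atoms = 1 → HBA = 4.

6, 4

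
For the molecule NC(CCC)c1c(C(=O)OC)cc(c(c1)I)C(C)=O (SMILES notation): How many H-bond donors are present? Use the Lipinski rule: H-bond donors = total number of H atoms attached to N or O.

2

Donors: find every N or O and count the H atoms it carries.
  atom 1 (N): bond orders sum to 1 → 2 H
  atom 9 (O): bond orders sum to 2 → 0 H
  atom 10 (O): bond orders sum to 2 → 0 H
  atom 19 (O): bond orders sum to 2 → 0 H
Lipinski HBD = 2.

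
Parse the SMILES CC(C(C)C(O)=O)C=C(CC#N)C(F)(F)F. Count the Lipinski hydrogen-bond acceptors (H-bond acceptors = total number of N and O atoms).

N atoms: 1; O atoms: 2.
Lipinski HBA = 1 + 2 = 3.

3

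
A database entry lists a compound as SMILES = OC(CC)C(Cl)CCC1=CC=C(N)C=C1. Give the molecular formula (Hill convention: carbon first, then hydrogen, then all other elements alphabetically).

C12H18ClNO

Walk through each heavy atom and fill implicit hydrogens from standard valence (C 4, N 3, O 2, S 2, halogen 1):
  atom 1: O, bond orders sum to 1 (valence 2) → 1 H
  atom 2: C, bond orders sum to 3 (valence 4) → 1 H
  atom 3: C, bond orders sum to 2 (valence 4) → 2 H
  atom 4: C, bond orders sum to 1 (valence 4) → 3 H
  atom 5: C, bond orders sum to 3 (valence 4) → 1 H
  atom 6: Cl (halogen, monovalent) → 0 H
  atom 7: C, bond orders sum to 2 (valence 4) → 2 H
  atom 8: C, bond orders sum to 2 (valence 4) → 2 H
  atom 9: C, bond orders sum to 4 (valence 4) → 0 H
  atom 10: C, bond orders sum to 3 (valence 4) → 1 H
  atom 11: C, bond orders sum to 3 (valence 4) → 1 H
  atom 12: C, bond orders sum to 4 (valence 4) → 0 H
  atom 13: N, bond orders sum to 1 (valence 3) → 2 H
  atom 14: C, bond orders sum to 3 (valence 4) → 1 H
  atom 15: C, bond orders sum to 3 (valence 4) → 1 H
Totals → C:12, H:18, Cl:1, N:1, O:1.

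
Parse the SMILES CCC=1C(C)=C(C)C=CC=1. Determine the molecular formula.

C10H14

Walk through each heavy atom and fill implicit hydrogens from standard valence (C 4, N 3, O 2, S 2, halogen 1):
  atom 1: C, bond orders sum to 1 (valence 4) → 3 H
  atom 2: C, bond orders sum to 2 (valence 4) → 2 H
  atom 3: C, bond orders sum to 4 (valence 4) → 0 H
  atom 4: C, bond orders sum to 4 (valence 4) → 0 H
  atom 5: C, bond orders sum to 1 (valence 4) → 3 H
  atom 6: C, bond orders sum to 4 (valence 4) → 0 H
  atom 7: C, bond orders sum to 1 (valence 4) → 3 H
  atom 8: C, bond orders sum to 3 (valence 4) → 1 H
  atom 9: C, bond orders sum to 3 (valence 4) → 1 H
  atom 10: C, bond orders sum to 3 (valence 4) → 1 H
Totals → C:10, H:14.
In Hill order: C10H14.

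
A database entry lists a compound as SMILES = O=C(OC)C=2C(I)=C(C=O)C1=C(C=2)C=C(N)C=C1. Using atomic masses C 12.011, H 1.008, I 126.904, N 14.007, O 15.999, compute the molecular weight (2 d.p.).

355.13 g/mol

First, the molecular formula is C13H10INO3 (counting implicit H from valence).
  C: 13 × 12.011 = 156.143
  H: 10 × 1.008 = 10.080
  I: 1 × 126.904 = 126.904
  N: 1 × 14.007 = 14.007
  O: 3 × 15.999 = 47.997
Sum: 13×12.011 + 10×1.008 + 1×126.904 + 1×14.007 + 3×15.999 = 355.131 → 355.13 g/mol.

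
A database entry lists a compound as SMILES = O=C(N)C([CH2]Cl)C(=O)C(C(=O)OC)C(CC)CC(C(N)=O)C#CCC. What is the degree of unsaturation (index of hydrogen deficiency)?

6

Molecular formula: C17H25ClN2O5.
DoU = (2C + 2 + N − H − X) / 2, where X is the halogen count and O/S are ignored.
    = (2·17 + 2 + 2 − 25 − 1) / 2 = 12 / 2 = 6.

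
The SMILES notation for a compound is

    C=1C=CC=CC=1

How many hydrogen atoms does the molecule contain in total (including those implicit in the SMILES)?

6

Walk through each heavy atom and fill implicit hydrogens from standard valence (C 4, N 3, O 2, S 2, halogen 1):
  atom 1: C, bond orders sum to 3 (valence 4) → 1 H
  atom 2: C, bond orders sum to 3 (valence 4) → 1 H
  atom 3: C, bond orders sum to 3 (valence 4) → 1 H
  atom 4: C, bond orders sum to 3 (valence 4) → 1 H
  atom 5: C, bond orders sum to 3 (valence 4) → 1 H
  atom 6: C, bond orders sum to 3 (valence 4) → 1 H
Total hydrogens: 6.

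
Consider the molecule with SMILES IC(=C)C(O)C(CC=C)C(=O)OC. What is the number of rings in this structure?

0

In SMILES, each pair of matching ring-closure digits denotes one ring-closing bond; the number of such bonds equals the number of independent rings.
Ring-closure bonds here: 0.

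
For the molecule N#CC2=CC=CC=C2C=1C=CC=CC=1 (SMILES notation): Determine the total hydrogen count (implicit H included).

Walk through each heavy atom and fill implicit hydrogens from standard valence (C 4, N 3, O 2, S 2, halogen 1):
  atom 1: N, bond orders sum to 3 (valence 3) → 0 H
  atom 2: C, bond orders sum to 4 (valence 4) → 0 H
  atom 3: C, bond orders sum to 4 (valence 4) → 0 H
  atom 4: C, bond orders sum to 3 (valence 4) → 1 H
  atom 5: C, bond orders sum to 3 (valence 4) → 1 H
  atom 6: C, bond orders sum to 3 (valence 4) → 1 H
  atom 7: C, bond orders sum to 3 (valence 4) → 1 H
  atom 8: C, bond orders sum to 4 (valence 4) → 0 H
  atom 9: C, bond orders sum to 4 (valence 4) → 0 H
  atom 10: C, bond orders sum to 3 (valence 4) → 1 H
  atom 11: C, bond orders sum to 3 (valence 4) → 1 H
  atom 12: C, bond orders sum to 3 (valence 4) → 1 H
  atom 13: C, bond orders sum to 3 (valence 4) → 1 H
  atom 14: C, bond orders sum to 3 (valence 4) → 1 H
Total hydrogens: 9.

9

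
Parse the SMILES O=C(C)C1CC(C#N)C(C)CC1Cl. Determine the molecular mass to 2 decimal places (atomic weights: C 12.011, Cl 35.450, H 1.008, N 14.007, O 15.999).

First, the molecular formula is C10H14ClNO (counting implicit H from valence).
  C: 10 × 12.011 = 120.110
  Cl: 1 × 35.450 = 35.450
  H: 14 × 1.008 = 14.112
  N: 1 × 14.007 = 14.007
  O: 1 × 15.999 = 15.999
Sum: 10×12.011 + 1×35.450 + 14×1.008 + 1×14.007 + 1×15.999 = 199.678 → 199.68 g/mol.

199.68 g/mol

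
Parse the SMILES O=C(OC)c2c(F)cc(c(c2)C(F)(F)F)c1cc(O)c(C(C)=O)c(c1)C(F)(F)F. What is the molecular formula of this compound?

Walk through each heavy atom and fill implicit hydrogens from standard valence (C 4, N 3, O 2, S 2, halogen 1); for lowercase aromatic atoms, an aromatic c carries 1 H when it has two neighbours and 0 H with three, and aromatic n carries 0 H:
  atom 1: O, bond orders sum to 2 (valence 2) → 0 H
  atom 2: C, bond orders sum to 4 (valence 4) → 0 H
  atom 3: O, bond orders sum to 2 (valence 2) → 0 H
  atom 4: C, bond orders sum to 1 (valence 4) → 3 H
  atom 5: aromatic c, 3 neighbours → 0 H
  atom 6: aromatic c, 3 neighbours → 0 H
  atom 7: F (halogen, monovalent) → 0 H
  atom 8: aromatic c, 2 neighbours → 1 H
  atom 9: aromatic c, 3 neighbours → 0 H
  atom 10: aromatic c, 3 neighbours → 0 H
  atom 11: aromatic c, 2 neighbours → 1 H
  atom 12: C, bond orders sum to 4 (valence 4) → 0 H
  atom 13: F (halogen, monovalent) → 0 H
  atom 14: F (halogen, monovalent) → 0 H
  atom 15: F (halogen, monovalent) → 0 H
  atom 16: aromatic c, 3 neighbours → 0 H
  atom 17: aromatic c, 2 neighbours → 1 H
  atom 18: aromatic c, 3 neighbours → 0 H
  atom 19: O, bond orders sum to 1 (valence 2) → 1 H
  atom 20: aromatic c, 3 neighbours → 0 H
  atom 21: C, bond orders sum to 4 (valence 4) → 0 H
  atom 22: C, bond orders sum to 1 (valence 4) → 3 H
  atom 23: O, bond orders sum to 2 (valence 2) → 0 H
  atom 24: aromatic c, 3 neighbours → 0 H
  atom 25: aromatic c, 2 neighbours → 1 H
  atom 26: C, bond orders sum to 4 (valence 4) → 0 H
  atom 27: F (halogen, monovalent) → 0 H
  atom 28: F (halogen, monovalent) → 0 H
  atom 29: F (halogen, monovalent) → 0 H
Totals → C:18, H:11, F:7, O:4.

C18H11F7O4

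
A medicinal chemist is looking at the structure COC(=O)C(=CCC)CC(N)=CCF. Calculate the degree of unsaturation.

Molecular formula: C10H16FNO2.
DoU = (2C + 2 + N − H − X) / 2, where X is the halogen count and O/S are ignored.
    = (2·10 + 2 + 1 − 16 − 1) / 2 = 6 / 2 = 3.

3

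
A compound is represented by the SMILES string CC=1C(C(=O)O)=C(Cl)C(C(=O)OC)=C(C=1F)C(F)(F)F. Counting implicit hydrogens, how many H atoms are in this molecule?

7

Walk through each heavy atom and fill implicit hydrogens from standard valence (C 4, N 3, O 2, S 2, halogen 1):
  atom 1: C, bond orders sum to 1 (valence 4) → 3 H
  atom 2: C, bond orders sum to 4 (valence 4) → 0 H
  atom 3: C, bond orders sum to 4 (valence 4) → 0 H
  atom 4: C, bond orders sum to 4 (valence 4) → 0 H
  atom 5: O, bond orders sum to 2 (valence 2) → 0 H
  atom 6: O, bond orders sum to 1 (valence 2) → 1 H
  atom 7: C, bond orders sum to 4 (valence 4) → 0 H
  atom 8: Cl (halogen, monovalent) → 0 H
  atom 9: C, bond orders sum to 4 (valence 4) → 0 H
  atom 10: C, bond orders sum to 4 (valence 4) → 0 H
  atom 11: O, bond orders sum to 2 (valence 2) → 0 H
  atom 12: O, bond orders sum to 2 (valence 2) → 0 H
  atom 13: C, bond orders sum to 1 (valence 4) → 3 H
  atom 14: C, bond orders sum to 4 (valence 4) → 0 H
  atom 15: C, bond orders sum to 4 (valence 4) → 0 H
  atom 16: F (halogen, monovalent) → 0 H
  atom 17: C, bond orders sum to 4 (valence 4) → 0 H
  atom 18: F (halogen, monovalent) → 0 H
  atom 19: F (halogen, monovalent) → 0 H
  atom 20: F (halogen, monovalent) → 0 H
Total hydrogens: 7.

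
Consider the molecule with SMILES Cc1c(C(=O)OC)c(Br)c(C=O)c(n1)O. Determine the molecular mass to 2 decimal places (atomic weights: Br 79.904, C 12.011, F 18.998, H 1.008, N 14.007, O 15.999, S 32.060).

274.07 g/mol

First, the molecular formula is C9H8BrNO4 (counting implicit H from valence).
  Br: 1 × 79.904 = 79.904
  C: 9 × 12.011 = 108.099
  H: 8 × 1.008 = 8.064
  N: 1 × 14.007 = 14.007
  O: 4 × 15.999 = 63.996
Sum: 1×79.904 + 9×12.011 + 8×1.008 + 1×14.007 + 4×15.999 = 274.070 → 274.07 g/mol.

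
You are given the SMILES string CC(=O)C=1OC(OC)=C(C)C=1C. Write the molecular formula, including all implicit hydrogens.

C9H12O3

Walk through each heavy atom and fill implicit hydrogens from standard valence (C 4, N 3, O 2, S 2, halogen 1):
  atom 1: C, bond orders sum to 1 (valence 4) → 3 H
  atom 2: C, bond orders sum to 4 (valence 4) → 0 H
  atom 3: O, bond orders sum to 2 (valence 2) → 0 H
  atom 4: C, bond orders sum to 4 (valence 4) → 0 H
  atom 5: O, bond orders sum to 2 (valence 2) → 0 H
  atom 6: C, bond orders sum to 4 (valence 4) → 0 H
  atom 7: O, bond orders sum to 2 (valence 2) → 0 H
  atom 8: C, bond orders sum to 1 (valence 4) → 3 H
  atom 9: C, bond orders sum to 4 (valence 4) → 0 H
  atom 10: C, bond orders sum to 1 (valence 4) → 3 H
  atom 11: C, bond orders sum to 4 (valence 4) → 0 H
  atom 12: C, bond orders sum to 1 (valence 4) → 3 H
Totals → C:9, H:12, O:3.
In Hill order: C9H12O3.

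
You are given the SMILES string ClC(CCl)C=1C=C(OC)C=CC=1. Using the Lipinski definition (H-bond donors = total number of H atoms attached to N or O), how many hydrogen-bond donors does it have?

0

Donors: find every N or O and count the H atoms it carries.
  atom 8 (O): bond orders sum to 2 → 0 H
Lipinski HBD = 0.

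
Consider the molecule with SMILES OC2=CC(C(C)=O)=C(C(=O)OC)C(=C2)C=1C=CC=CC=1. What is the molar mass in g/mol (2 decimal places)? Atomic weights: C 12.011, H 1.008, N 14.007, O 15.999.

270.28 g/mol

First, the molecular formula is C16H14O4 (counting implicit H from valence).
  C: 16 × 12.011 = 192.176
  H: 14 × 1.008 = 14.112
  O: 4 × 15.999 = 63.996
Sum: 16×12.011 + 14×1.008 + 4×15.999 = 270.284 → 270.28 g/mol.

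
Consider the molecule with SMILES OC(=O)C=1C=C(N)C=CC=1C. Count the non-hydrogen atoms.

11

Every atom symbol written in the SMILES (organic subset) is one heavy atom; implicit H are not written.
Heavy atoms by element → C:8, N:1, O:2.
Total: 11.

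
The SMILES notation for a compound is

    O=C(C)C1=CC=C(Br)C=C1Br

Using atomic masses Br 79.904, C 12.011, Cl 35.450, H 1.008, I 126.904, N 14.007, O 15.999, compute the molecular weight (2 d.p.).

277.94 g/mol

First, the molecular formula is C8H6Br2O (counting implicit H from valence).
  Br: 2 × 79.904 = 159.808
  C: 8 × 12.011 = 96.088
  H: 6 × 1.008 = 6.048
  O: 1 × 15.999 = 15.999
Sum: 2×79.904 + 8×12.011 + 6×1.008 + 1×15.999 = 277.943 → 277.94 g/mol.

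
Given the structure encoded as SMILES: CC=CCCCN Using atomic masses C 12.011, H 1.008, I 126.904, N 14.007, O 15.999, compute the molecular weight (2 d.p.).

First, the molecular formula is C6H13N (counting implicit H from valence).
  C: 6 × 12.011 = 72.066
  H: 13 × 1.008 = 13.104
  N: 1 × 14.007 = 14.007
Sum: 6×12.011 + 13×1.008 + 1×14.007 = 99.177 → 99.18 g/mol.

99.18 g/mol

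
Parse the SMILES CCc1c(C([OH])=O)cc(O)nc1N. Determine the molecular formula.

C8H10N2O3

Walk through each heavy atom and fill implicit hydrogens from standard valence (C 4, N 3, O 2, S 2, halogen 1); for lowercase aromatic atoms, an aromatic c carries 1 H when it has two neighbours and 0 H with three, and aromatic n carries 0 H:
  atom 1: C, bond orders sum to 1 (valence 4) → 3 H
  atom 2: C, bond orders sum to 2 (valence 4) → 2 H
  atom 3: aromatic c, 3 neighbours → 0 H
  atom 4: aromatic c, 3 neighbours → 0 H
  atom 5: C, bond orders sum to 4 (valence 4) → 0 H
  atom 6: O with explicit H count 1
  atom 7: O, bond orders sum to 2 (valence 2) → 0 H
  atom 8: aromatic c, 2 neighbours → 1 H
  atom 9: aromatic c, 3 neighbours → 0 H
  atom 10: O, bond orders sum to 1 (valence 2) → 1 H
  atom 11: aromatic n, 2 neighbours → 0 H
  atom 12: aromatic c, 3 neighbours → 0 H
  atom 13: N, bond orders sum to 1 (valence 3) → 2 H
Totals → C:8, H:10, N:2, O:3.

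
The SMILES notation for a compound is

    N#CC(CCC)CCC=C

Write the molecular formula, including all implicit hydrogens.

C9H15N

Walk through each heavy atom and fill implicit hydrogens from standard valence (C 4, N 3, O 2, S 2, halogen 1):
  atom 1: N, bond orders sum to 3 (valence 3) → 0 H
  atom 2: C, bond orders sum to 4 (valence 4) → 0 H
  atom 3: C, bond orders sum to 3 (valence 4) → 1 H
  atom 4: C, bond orders sum to 2 (valence 4) → 2 H
  atom 5: C, bond orders sum to 2 (valence 4) → 2 H
  atom 6: C, bond orders sum to 1 (valence 4) → 3 H
  atom 7: C, bond orders sum to 2 (valence 4) → 2 H
  atom 8: C, bond orders sum to 2 (valence 4) → 2 H
  atom 9: C, bond orders sum to 3 (valence 4) → 1 H
  atom 10: C, bond orders sum to 2 (valence 4) → 2 H
Totals → C:9, H:15, N:1.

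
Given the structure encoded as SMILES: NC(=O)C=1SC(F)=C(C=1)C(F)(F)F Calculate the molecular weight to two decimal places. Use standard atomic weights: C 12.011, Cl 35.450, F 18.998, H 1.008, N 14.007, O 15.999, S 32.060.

213.15 g/mol

First, the molecular formula is C6H3F4NOS (counting implicit H from valence).
  C: 6 × 12.011 = 72.066
  F: 4 × 18.998 = 75.992
  H: 3 × 1.008 = 3.024
  N: 1 × 14.007 = 14.007
  O: 1 × 15.999 = 15.999
  S: 1 × 32.060 = 32.060
Sum: 6×12.011 + 4×18.998 + 3×1.008 + 1×14.007 + 1×15.999 + 1×32.060 = 213.148 → 213.15 g/mol.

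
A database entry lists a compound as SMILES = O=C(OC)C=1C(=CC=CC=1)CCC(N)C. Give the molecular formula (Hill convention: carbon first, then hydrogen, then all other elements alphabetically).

C12H17NO2

Walk through each heavy atom and fill implicit hydrogens from standard valence (C 4, N 3, O 2, S 2, halogen 1):
  atom 1: O, bond orders sum to 2 (valence 2) → 0 H
  atom 2: C, bond orders sum to 4 (valence 4) → 0 H
  atom 3: O, bond orders sum to 2 (valence 2) → 0 H
  atom 4: C, bond orders sum to 1 (valence 4) → 3 H
  atom 5: C, bond orders sum to 4 (valence 4) → 0 H
  atom 6: C, bond orders sum to 4 (valence 4) → 0 H
  atom 7: C, bond orders sum to 3 (valence 4) → 1 H
  atom 8: C, bond orders sum to 3 (valence 4) → 1 H
  atom 9: C, bond orders sum to 3 (valence 4) → 1 H
  atom 10: C, bond orders sum to 3 (valence 4) → 1 H
  atom 11: C, bond orders sum to 2 (valence 4) → 2 H
  atom 12: C, bond orders sum to 2 (valence 4) → 2 H
  atom 13: C, bond orders sum to 3 (valence 4) → 1 H
  atom 14: N, bond orders sum to 1 (valence 3) → 2 H
  atom 15: C, bond orders sum to 1 (valence 4) → 3 H
Totals → C:12, H:17, N:1, O:2.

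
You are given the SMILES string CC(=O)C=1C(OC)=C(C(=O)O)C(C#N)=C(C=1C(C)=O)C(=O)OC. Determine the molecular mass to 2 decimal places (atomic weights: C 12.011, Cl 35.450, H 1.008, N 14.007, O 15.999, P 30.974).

First, the molecular formula is C15H13NO7 (counting implicit H from valence).
  C: 15 × 12.011 = 180.165
  H: 13 × 1.008 = 13.104
  N: 1 × 14.007 = 14.007
  O: 7 × 15.999 = 111.993
Sum: 15×12.011 + 13×1.008 + 1×14.007 + 7×15.999 = 319.269 → 319.27 g/mol.

319.27 g/mol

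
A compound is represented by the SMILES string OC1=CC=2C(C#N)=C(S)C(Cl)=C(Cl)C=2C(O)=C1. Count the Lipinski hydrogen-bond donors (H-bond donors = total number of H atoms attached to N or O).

2

Donors: find every N or O and count the H atoms it carries.
  atom 1 (O): bond orders sum to 1 → 1 H
  atom 7 (N): bond orders sum to 3 → 0 H
  atom 16 (O): bond orders sum to 1 → 1 H
Lipinski HBD = 2.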